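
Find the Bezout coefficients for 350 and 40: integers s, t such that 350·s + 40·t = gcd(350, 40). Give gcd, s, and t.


Euclidean algorithm on (350, 40) — divide until remainder is 0:
  350 = 8 · 40 + 30
  40 = 1 · 30 + 10
  30 = 3 · 10 + 0
gcd(350, 40) = 10.
Track Bezout coefficients alongside the remainders: start with r₀ = 350 = a·1 + b·0 (s = 1, t = 0) and r₁ = 40 = a·0 + b·1 (s = 0, t = 1); each new remainder r_{k+1} = r_{k-1} − q_k·r_k inherits s_{k+1} = s_{k-1} − q_k·s_k, t_{k+1} = t_{k-1} − q_k·t_k, so r_k = a·s_k + b·t_k at every step:
  q = 8: r = 30, s = 1 − 8·0 = 1, t = 0 − 8·1 = -8  (check: 350·1 + 40·(-8) = 30)
  q = 1: r = 10, s = 0 − 1·1 = -1, t = 1 − 1·(-8) = 9  (check: 350·(-1) + 40·9 = 10)
The row with r = 10 (the gcd) gives the Bezout coefficients s = -1, t = 9.
Result: 350 · (-1) + 40 · (9) = 10.

gcd(350, 40) = 10; s = -1, t = 9 (check: 350·(-1) + 40·9 = 10).


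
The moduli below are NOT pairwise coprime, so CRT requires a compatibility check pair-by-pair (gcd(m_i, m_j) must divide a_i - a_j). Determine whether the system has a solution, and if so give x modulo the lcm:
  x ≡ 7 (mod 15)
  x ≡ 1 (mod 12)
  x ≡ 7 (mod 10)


Moduli 15, 12, 10 are not pairwise coprime, so CRT works modulo lcm(m_i) when all pairwise compatibility conditions hold.
Pairwise compatibility: gcd(m_i, m_j) must divide a_i - a_j for every pair.
Merge one congruence at a time:
  Start: x ≡ 7 (mod 15).
  Combine with x ≡ 1 (mod 12): gcd(15, 12) = 3; 1 - 7 = -6, which IS divisible by 3, so compatible.
    Write x = 7 + 15·t and substitute into x ≡ 1 (mod 12): 15·t ≡ 1 − 7 = -6 (mod 12).
    Divide the congruence (and modulus) by g = 3: 5·t ≡ -2 (mod 4).
    Reduce coefficients mod 4: 1·t ≡ 2 (mod 4).
    So t ≡ 2 (mod 4).
    Then x = 7 + 15·2 = 37, valid modulo lcm(15, 12) = 60: x ≡ 37 (mod 60).
  Combine with x ≡ 7 (mod 10): gcd(60, 10) = 10; 7 - 37 = -30, which IS divisible by 10, so compatible.
    Write x = 37 + 60·t and substitute into x ≡ 7 (mod 10): 60·t ≡ 7 − 37 = -30 (mod 10).
    Divide the congruence (and modulus) by g = 10: 6·t ≡ -3 (mod 1).
    Modulo 1 every t works; take t = 0.
    Then x = 37 + 60·0 = 37, valid modulo lcm(60, 10) = 60: x ≡ 37 (mod 60).
Verify: 37 mod 15 = 7, 37 mod 12 = 1, 37 mod 10 = 7.

x ≡ 37 (mod 60).


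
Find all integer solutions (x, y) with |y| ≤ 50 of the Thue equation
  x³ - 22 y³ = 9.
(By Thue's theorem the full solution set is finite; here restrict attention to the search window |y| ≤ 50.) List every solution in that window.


The equation is x³ - 22y³ = 9. For fixed y, x³ = 22·y³ + 9, so a solution requires the RHS to be a perfect cube.
Strategy: iterate y from -50 to 50, compute RHS = 22·y³ + 9, and check whether it is a (positive or negative) perfect cube.
Check small values of y:
  y = 0: RHS = 9 is not a perfect cube.
  y = 1: RHS = 31 is not a perfect cube.
  y = -1: RHS = -13 is not a perfect cube.
  y = 2: RHS = 185 is not a perfect cube.
  y = -2: RHS = -167 is not a perfect cube.
  y = 3: RHS = 603 is not a perfect cube.
  y = -3: RHS = -585 is not a perfect cube.
Continuing the search up to |y| = 50 finds no solutions either.
No (x, y) in the scanned range satisfies the equation.

No integer solutions with |y| ≤ 50.


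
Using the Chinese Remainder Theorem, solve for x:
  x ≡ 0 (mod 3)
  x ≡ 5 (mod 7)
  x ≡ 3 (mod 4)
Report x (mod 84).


Moduli 3, 7, 4 are pairwise coprime; by CRT there is a unique solution modulo M = 3 · 7 · 4 = 84.
Solve pairwise, accumulating the modulus:
  Start with x ≡ 0 (mod 3).
  Combine with x ≡ 5 (mod 7): since gcd(3, 7) = 1, we get a unique residue mod 21.
    Write x = 0 + 3·t and substitute into x ≡ 5 (mod 7): 3·t ≡ 5 − 0 = 5 (mod 7).
    The inverse of 3 mod 7 is 5 (since 3·5 = 15 = 2·7 + 1), so t ≡ 5·5 = 25 ≡ 4 (mod 7).
    Then x = 0 + 3·4 = 12, valid modulo lcm(3, 7) = 21: x ≡ 12 (mod 21).
  Combine with x ≡ 3 (mod 4): since gcd(21, 4) = 1, we get a unique residue mod 84.
    Write x = 12 + 21·t and substitute into x ≡ 3 (mod 4): 21·t ≡ 3 − 12 = -9 (mod 4).
    Reduce coefficients mod 4: 1·t ≡ 3 (mod 4).
    So t ≡ 3 (mod 4).
    Then x = 12 + 21·3 = 75, valid modulo lcm(21, 4) = 84: x ≡ 75 (mod 84).
Verify: 75 mod 3 = 0 ✓, 75 mod 7 = 5 ✓, 75 mod 4 = 3 ✓.

x ≡ 75 (mod 84).


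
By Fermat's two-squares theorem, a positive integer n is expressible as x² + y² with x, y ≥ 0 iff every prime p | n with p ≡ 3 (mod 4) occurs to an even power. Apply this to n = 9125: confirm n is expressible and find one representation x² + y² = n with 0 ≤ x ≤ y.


Step 1: Factor n = 9125 = 5^3 · 73.
Step 2: Check the mod-4 condition on each prime factor: 5 ≡ 1 (mod 4), exponent 3; 73 ≡ 1 (mod 4), exponent 1.
All primes ≡ 3 (mod 4) appear to even exponent (or don't appear), so by the two-squares theorem n IS expressible as a sum of two squares.
Step 3: Build a representation. Group n = k² · m with k = 5 and m = 5 · 73 = 365 (a product of primes ≡ 1 (mod 4)); a representation of m scales to one of n via (k·x)² + (k·y)² = k²(x² + y²). Each prime p ≡ 1 (mod 4) is itself a sum of two squares; find a² by testing p − a² for a perfect square:
  5: 5 − 1² = 4 = 2² ⇒ 5 = 1² + 2².
  73: 73 − 1² = 72, 73 − 2² = 69, 73 − 3² = 64 = 8² ⇒ 73 = 3² + 8².
  Combine using the Brahmagupta–Fibonacci identity (a² + b²)(c² + d²) = (ac − bd)² + (ad + bc)² = (ac + bd)² + (ad − bc)²:
  5 · 73 = 365: from (1² + 2²)(3² + 8²), take (1·3 − 2·8, 1·8 + 2·3) = (3 − 16, 8 + 6) = (-13, 14); dropping signs (only squares matter) gives (13, 14); check 13² + 14² = 169 + 196 = 365 ✓.
  Scale by k = 5: (5·13, 5·14) = (65, 70).
Step 4: Order so x ≤ y and verify: 65² + 70² = 4225 + 4900 = 9125 = n. ✓

n = 9125 = 65² + 70² (one valid representation with x ≤ y).


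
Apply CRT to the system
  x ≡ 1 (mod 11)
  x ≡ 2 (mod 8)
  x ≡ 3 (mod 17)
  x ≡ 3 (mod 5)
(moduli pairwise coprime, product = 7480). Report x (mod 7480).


Product of moduli M = 11 · 8 · 17 · 5 = 7480.
Merge one congruence at a time:
  Start: x ≡ 1 (mod 11).
  Combine with x ≡ 2 (mod 8); new modulus lcm = 88.
    Write x = 1 + 11·t and substitute into x ≡ 2 (mod 8): 11·t ≡ 2 − 1 = 1 (mod 8).
    Reduce coefficients mod 8: 3·t ≡ 1 (mod 8).
    The inverse of 3 mod 8 is 3 (since 3·3 = 9 = 1·8 + 1), so t ≡ 3·1 = 3 ≡ 3 (mod 8).
    Then x = 1 + 11·3 = 34, valid modulo lcm(11, 8) = 88: x ≡ 34 (mod 88).
  Combine with x ≡ 3 (mod 17); new modulus lcm = 1496.
    Write x = 34 + 88·t and substitute into x ≡ 3 (mod 17): 88·t ≡ 3 − 34 = -31 (mod 17).
    Reduce coefficients mod 17: 3·t ≡ 3 (mod 17).
    The inverse of 3 mod 17 is 6 (since 3·6 = 18 = 1·17 + 1), so t ≡ 6·3 = 18 ≡ 1 (mod 17).
    Then x = 34 + 88·1 = 122, valid modulo lcm(88, 17) = 1496: x ≡ 122 (mod 1496).
  Combine with x ≡ 3 (mod 5); new modulus lcm = 7480.
    Write x = 122 + 1496·t and substitute into x ≡ 3 (mod 5): 1496·t ≡ 3 − 122 = -119 (mod 5).
    Reduce coefficients mod 5: 1·t ≡ 1 (mod 5).
    So t ≡ 1 (mod 5).
    Then x = 122 + 1496·1 = 1618, valid modulo lcm(1496, 5) = 7480: x ≡ 1618 (mod 7480).
Verify against each original: 1618 mod 11 = 1, 1618 mod 8 = 2, 1618 mod 17 = 3, 1618 mod 5 = 3.

x ≡ 1618 (mod 7480).


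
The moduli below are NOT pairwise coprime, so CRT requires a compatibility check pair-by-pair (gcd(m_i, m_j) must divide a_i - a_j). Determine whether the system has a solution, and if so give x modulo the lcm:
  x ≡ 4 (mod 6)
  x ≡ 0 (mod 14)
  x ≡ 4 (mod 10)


Moduli 6, 14, 10 are not pairwise coprime, so CRT works modulo lcm(m_i) when all pairwise compatibility conditions hold.
Pairwise compatibility: gcd(m_i, m_j) must divide a_i - a_j for every pair.
Merge one congruence at a time:
  Start: x ≡ 4 (mod 6).
  Combine with x ≡ 0 (mod 14): gcd(6, 14) = 2; 0 - 4 = -4, which IS divisible by 2, so compatible.
    Write x = 4 + 6·t and substitute into x ≡ 0 (mod 14): 6·t ≡ 0 − 4 = -4 (mod 14).
    Divide the congruence (and modulus) by g = 2: 3·t ≡ -2 (mod 7).
    Reduce coefficients mod 7: 3·t ≡ 5 (mod 7).
    The inverse of 3 mod 7 is 5 (since 3·5 = 15 = 2·7 + 1), so t ≡ 5·5 = 25 ≡ 4 (mod 7).
    Then x = 4 + 6·4 = 28, valid modulo lcm(6, 14) = 42: x ≡ 28 (mod 42).
  Combine with x ≡ 4 (mod 10): gcd(42, 10) = 2; 4 - 28 = -24, which IS divisible by 2, so compatible.
    Write x = 28 + 42·t and substitute into x ≡ 4 (mod 10): 42·t ≡ 4 − 28 = -24 (mod 10).
    Divide the congruence (and modulus) by g = 2: 21·t ≡ -12 (mod 5).
    Reduce coefficients mod 5: 1·t ≡ 3 (mod 5).
    So t ≡ 3 (mod 5).
    Then x = 28 + 42·3 = 154, valid modulo lcm(42, 10) = 210: x ≡ 154 (mod 210).
Verify: 154 mod 6 = 4, 154 mod 14 = 0, 154 mod 10 = 4.

x ≡ 154 (mod 210).


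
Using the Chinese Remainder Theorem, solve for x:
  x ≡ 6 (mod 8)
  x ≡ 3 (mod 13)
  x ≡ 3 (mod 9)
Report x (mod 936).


Moduli 8, 13, 9 are pairwise coprime; by CRT there is a unique solution modulo M = 8 · 13 · 9 = 936.
Solve pairwise, accumulating the modulus:
  Start with x ≡ 6 (mod 8).
  Combine with x ≡ 3 (mod 13): since gcd(8, 13) = 1, we get a unique residue mod 104.
    Write x = 6 + 8·t and substitute into x ≡ 3 (mod 13): 8·t ≡ 3 − 6 = -3 (mod 13).
    Reduce coefficients mod 13: 8·t ≡ 10 (mod 13).
    The inverse of 8 mod 13 is 5 (since 8·5 = 40 = 3·13 + 1), so t ≡ 5·10 = 50 ≡ 11 (mod 13).
    Then x = 6 + 8·11 = 94, valid modulo lcm(8, 13) = 104: x ≡ 94 (mod 104).
  Combine with x ≡ 3 (mod 9): since gcd(104, 9) = 1, we get a unique residue mod 936.
    Write x = 94 + 104·t and substitute into x ≡ 3 (mod 9): 104·t ≡ 3 − 94 = -91 (mod 9).
    Reduce coefficients mod 9: 5·t ≡ 8 (mod 9).
    The inverse of 5 mod 9 is 2 (since 5·2 = 10 = 1·9 + 1), so t ≡ 2·8 = 16 ≡ 7 (mod 9).
    Then x = 94 + 104·7 = 822, valid modulo lcm(104, 9) = 936: x ≡ 822 (mod 936).
Verify: 822 mod 8 = 6 ✓, 822 mod 13 = 3 ✓, 822 mod 9 = 3 ✓.

x ≡ 822 (mod 936).


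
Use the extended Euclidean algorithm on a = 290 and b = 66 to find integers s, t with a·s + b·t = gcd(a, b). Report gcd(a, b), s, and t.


Euclidean algorithm on (290, 66) — divide until remainder is 0:
  290 = 4 · 66 + 26
  66 = 2 · 26 + 14
  26 = 1 · 14 + 12
  14 = 1 · 12 + 2
  12 = 6 · 2 + 0
gcd(290, 66) = 2.
Track Bezout coefficients alongside the remainders: start with r₀ = 290 = a·1 + b·0 (s = 1, t = 0) and r₁ = 66 = a·0 + b·1 (s = 0, t = 1); each new remainder r_{k+1} = r_{k-1} − q_k·r_k inherits s_{k+1} = s_{k-1} − q_k·s_k, t_{k+1} = t_{k-1} − q_k·t_k, so r_k = a·s_k + b·t_k at every step:
  q = 4: r = 26, s = 1 − 4·0 = 1, t = 0 − 4·1 = -4  (check: 290·1 + 66·(-4) = 26)
  q = 2: r = 14, s = 0 − 2·1 = -2, t = 1 − 2·(-4) = 9  (check: 290·(-2) + 66·9 = 14)
  q = 1: r = 12, s = 1 − 1·(-2) = 3, t = -4 − 1·9 = -13  (check: 290·3 + 66·(-13) = 12)
  q = 1: r = 2, s = -2 − 1·3 = -5, t = 9 − 1·(-13) = 22  (check: 290·(-5) + 66·22 = 2)
The row with r = 2 (the gcd) gives the Bezout coefficients s = -5, t = 22.
Result: 290 · (-5) + 66 · (22) = 2.

gcd(290, 66) = 2; s = -5, t = 22 (check: 290·(-5) + 66·22 = 2).


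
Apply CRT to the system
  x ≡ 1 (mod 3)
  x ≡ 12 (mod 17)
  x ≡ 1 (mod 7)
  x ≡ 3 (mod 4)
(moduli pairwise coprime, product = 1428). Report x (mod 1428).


Product of moduli M = 3 · 17 · 7 · 4 = 1428.
Merge one congruence at a time:
  Start: x ≡ 1 (mod 3).
  Combine with x ≡ 12 (mod 17); new modulus lcm = 51.
    Write x = 1 + 3·t and substitute into x ≡ 12 (mod 17): 3·t ≡ 12 − 1 = 11 (mod 17).
    The inverse of 3 mod 17 is 6 (since 3·6 = 18 = 1·17 + 1), so t ≡ 6·11 = 66 ≡ 15 (mod 17).
    Then x = 1 + 3·15 = 46, valid modulo lcm(3, 17) = 51: x ≡ 46 (mod 51).
  Combine with x ≡ 1 (mod 7); new modulus lcm = 357.
    Write x = 46 + 51·t and substitute into x ≡ 1 (mod 7): 51·t ≡ 1 − 46 = -45 (mod 7).
    Reduce coefficients mod 7: 2·t ≡ 4 (mod 7).
    The inverse of 2 mod 7 is 4 (since 2·4 = 8 = 1·7 + 1), so t ≡ 4·4 = 16 ≡ 2 (mod 7).
    Then x = 46 + 51·2 = 148, valid modulo lcm(51, 7) = 357: x ≡ 148 (mod 357).
  Combine with x ≡ 3 (mod 4); new modulus lcm = 1428.
    Write x = 148 + 357·t and substitute into x ≡ 3 (mod 4): 357·t ≡ 3 − 148 = -145 (mod 4).
    Reduce coefficients mod 4: 1·t ≡ 3 (mod 4).
    So t ≡ 3 (mod 4).
    Then x = 148 + 357·3 = 1219, valid modulo lcm(357, 4) = 1428: x ≡ 1219 (mod 1428).
Verify against each original: 1219 mod 3 = 1, 1219 mod 17 = 12, 1219 mod 7 = 1, 1219 mod 4 = 3.

x ≡ 1219 (mod 1428).


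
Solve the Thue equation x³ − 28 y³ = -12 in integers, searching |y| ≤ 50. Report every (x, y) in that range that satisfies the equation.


The equation is x³ - 28y³ = -12. For fixed y, x³ = 28·y³ − 12, so a solution requires the RHS to be a perfect cube.
Strategy: iterate y from -50 to 50, compute RHS = 28·y³ − 12, and check whether it is a (positive or negative) perfect cube.
Check small values of y:
  y = 0: RHS = -12 is not a perfect cube.
  y = 1: RHS = 16 is not a perfect cube.
  y = -1: RHS = -40 is not a perfect cube.
  y = 2: RHS = 212 is not a perfect cube.
  y = -2: RHS = -236 is not a perfect cube.
  y = 3: RHS = 744 is not a perfect cube.
  y = -3: RHS = -768 is not a perfect cube.
Continuing the search up to |y| = 50 finds no solutions either.
No (x, y) in the scanned range satisfies the equation.

No integer solutions with |y| ≤ 50.


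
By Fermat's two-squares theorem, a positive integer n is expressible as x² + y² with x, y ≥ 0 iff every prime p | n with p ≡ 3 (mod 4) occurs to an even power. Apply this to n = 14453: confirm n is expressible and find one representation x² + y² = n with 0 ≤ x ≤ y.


Step 1: Factor n = 14453 = 97 · 149.
Step 2: Check the mod-4 condition on each prime factor: 97 ≡ 1 (mod 4), exponent 1; 149 ≡ 1 (mod 4), exponent 1.
All primes ≡ 3 (mod 4) appear to even exponent (or don't appear), so by the two-squares theorem n IS expressible as a sum of two squares.
Step 3: Build a representation. Here n = 97 · 149 is a product of primes ≡ 1 (mod 4). Each prime p ≡ 1 (mod 4) is itself a sum of two squares; find a² by testing p − a² for a perfect square:
  97: 97 − 1² = 96, 97 − 2² = 93, 97 − 3² = 88, 97 − 4² = 81 = 9² ⇒ 97 = 4² + 9².
  149: 149 − 1² = 148, 149 − 2² = 145, 149 − 3² = 140, 149 − 4² = 133, 149 − 5² = 124, 149 − 6² = 113, 149 − 7² = 100 = 10² ⇒ 149 = 7² + 10².
  Combine using the Brahmagupta–Fibonacci identity (a² + b²)(c² + d²) = (ac − bd)² + (ad + bc)² = (ac + bd)² + (ad − bc)²:
  97 · 149 = 14453: from (4² + 9²)(7² + 10²), take (4·7 − 9·10, 4·10 + 9·7) = (28 − 90, 40 + 63) = (-62, 103); dropping signs (only squares matter) gives (62, 103); check 62² + 103² = 3844 + 10609 = 14453 ✓.
Step 4: Order so x ≤ y and verify: 62² + 103² = 3844 + 10609 = 14453 = n. ✓

n = 14453 = 62² + 103² (one valid representation with x ≤ y).


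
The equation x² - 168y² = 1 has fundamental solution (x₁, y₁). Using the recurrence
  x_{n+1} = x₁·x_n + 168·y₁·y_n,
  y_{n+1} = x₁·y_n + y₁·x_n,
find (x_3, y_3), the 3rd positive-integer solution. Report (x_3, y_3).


Step 1: Find the fundamental solution (x₁, y₁) of x² - 168y² = 1.
  Expand √168 as a continued fraction. a₀ = ⌊√168⌋ = 12; iterate m_{k+1} = d_k·a_k − m_k, d_{k+1} = (168 − m_{k+1}²)/d_k, a_{k+1} = ⌊(a₀ + m_{k+1})/d_{k+1}⌋ (starting m₀ = 0, d₀ = 1), with convergents p_k = a_k·p_{k-1} + p_{k-2}, q_k = a_k·q_{k-1} + q_{k-2} (p₋₁ = 1, q₋₁ = 0):
  k = 0: a₀ = 12; p₀/q₀ = 12/1; p₀² − 168·q₀² = 144 − 168 = -24.
  k = 1: m = 12, d = 24, a = ⌊(12 + 12)/24⌋ = 1; p/q = (1·12 + 1)/(1·1 + 0) = 13/1; p² − 168·q² = 169 − 168 = 1.
  The first convergent with p² − 168·q² = 1 gives the fundamental solution (x₁, y₁) = (13, 1).
Step 2: Apply the recurrence (x_{n+1}, y_{n+1}) = (x₁x_n + 168y₁y_n, x₁y_n + y₁x_n) repeatedly.
  From (x_1, y_1) = (13, 1): x_2 = 13·13 + 168·1·1 = 337; y_2 = 13·1 + 1·13 = 26.
  From (x_2, y_2) = (337, 26): x_3 = 13·337 + 168·1·26 = 8749; y_3 = 13·26 + 1·337 = 675.
Step 3: Verify x_3² - 168·y_3² = 76545001 - 76545000 = 1 (should be 1). ✓

(x_1, y_1) = (13, 1); (x_3, y_3) = (8749, 675).


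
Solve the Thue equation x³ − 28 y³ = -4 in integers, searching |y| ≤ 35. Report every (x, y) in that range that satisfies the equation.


The equation is x³ - 28y³ = -4. For fixed y, x³ = 28·y³ − 4, so a solution requires the RHS to be a perfect cube.
Strategy: iterate y from -35 to 35, compute RHS = 28·y³ − 4, and check whether it is a (positive or negative) perfect cube.
Check small values of y:
  y = 0: RHS = -4 is not a perfect cube.
  y = 1: RHS = 24 is not a perfect cube.
  y = -1: RHS = -32 is not a perfect cube.
  y = 2: RHS = 220 is not a perfect cube.
  y = -2: RHS = -228 is not a perfect cube.
  y = 3: RHS = 752 is not a perfect cube.
  y = -3: RHS = -760 is not a perfect cube.
Continuing the search up to |y| = 35 finds no solutions either.
No (x, y) in the scanned range satisfies the equation.

No integer solutions with |y| ≤ 35.


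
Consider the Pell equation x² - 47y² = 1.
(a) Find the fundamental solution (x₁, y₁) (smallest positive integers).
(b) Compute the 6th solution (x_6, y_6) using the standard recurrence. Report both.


Step 1: Find the fundamental solution (x₁, y₁) of x² - 47y² = 1.
  Expand √47 as a continued fraction. a₀ = ⌊√47⌋ = 6; iterate m_{k+1} = d_k·a_k − m_k, d_{k+1} = (47 − m_{k+1}²)/d_k, a_{k+1} = ⌊(a₀ + m_{k+1})/d_{k+1}⌋ (starting m₀ = 0, d₀ = 1), with convergents p_k = a_k·p_{k-1} + p_{k-2}, q_k = a_k·q_{k-1} + q_{k-2} (p₋₁ = 1, q₋₁ = 0):
  k = 0: a₀ = 6; p₀/q₀ = 6/1; p₀² − 47·q₀² = 36 − 47 = -11.
  k = 1: m = 6, d = 11, a = ⌊(6 + 6)/11⌋ = 1; p/q = (1·6 + 1)/(1·1 + 0) = 7/1; p² − 47·q² = 49 − 47 = 2.
  k = 2: m = 5, d = 2, a = ⌊(6 + 5)/2⌋ = 5; p/q = (5·7 + 6)/(5·1 + 1) = 41/6; p² − 47·q² = 1681 − 1692 = -11.
  k = 3: m = 5, d = 11, a = ⌊(6 + 5)/11⌋ = 1; p/q = (1·41 + 7)/(1·6 + 1) = 48/7; p² − 47·q² = 2304 − 2303 = 1.
  The first convergent with p² − 47·q² = 1 gives the fundamental solution (x₁, y₁) = (48, 7).
Step 2: Apply the recurrence (x_{n+1}, y_{n+1}) = (x₁x_n + 47y₁y_n, x₁y_n + y₁x_n) repeatedly.
  From (x_1, y_1) = (48, 7): x_2 = 48·48 + 47·7·7 = 4607; y_2 = 48·7 + 7·48 = 672.
  From (x_2, y_2) = (4607, 672): x_3 = 48·4607 + 47·7·672 = 442224; y_3 = 48·672 + 7·4607 = 64505.
  From (x_3, y_3) = (442224, 64505): x_4 = 48·442224 + 47·7·64505 = 42448897; y_4 = 48·64505 + 7·442224 = 6191808.
  From (x_4, y_4) = (42448897, 6191808): x_5 = 48·42448897 + 47·7·6191808 = 4074651888; y_5 = 48·6191808 + 7·42448897 = 594349063.
  From (x_5, y_5) = (4074651888, 594349063): x_6 = 48·4074651888 + 47·7·594349063 = 391124132351; y_6 = 48·594349063 + 7·4074651888 = 57051318240.
Step 3: Verify x_6² - 47·y_6² = 152978086907322564787201 - 152978086907322564787200 = 1 (should be 1). ✓

(x_1, y_1) = (48, 7); (x_6, y_6) = (391124132351, 57051318240).


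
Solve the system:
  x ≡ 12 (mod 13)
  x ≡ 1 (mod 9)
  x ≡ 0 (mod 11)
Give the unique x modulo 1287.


Moduli 13, 9, 11 are pairwise coprime; by CRT there is a unique solution modulo M = 13 · 9 · 11 = 1287.
Solve pairwise, accumulating the modulus:
  Start with x ≡ 12 (mod 13).
  Combine with x ≡ 1 (mod 9): since gcd(13, 9) = 1, we get a unique residue mod 117.
    Write x = 12 + 13·t and substitute into x ≡ 1 (mod 9): 13·t ≡ 1 − 12 = -11 (mod 9).
    Reduce coefficients mod 9: 4·t ≡ 7 (mod 9).
    The inverse of 4 mod 9 is 7 (since 4·7 = 28 = 3·9 + 1), so t ≡ 7·7 = 49 ≡ 4 (mod 9).
    Then x = 12 + 13·4 = 64, valid modulo lcm(13, 9) = 117: x ≡ 64 (mod 117).
  Combine with x ≡ 0 (mod 11): since gcd(117, 11) = 1, we get a unique residue mod 1287.
    Write x = 64 + 117·t and substitute into x ≡ 0 (mod 11): 117·t ≡ 0 − 64 = -64 (mod 11).
    Reduce coefficients mod 11: 7·t ≡ 2 (mod 11).
    The inverse of 7 mod 11 is 8 (since 7·8 = 56 = 5·11 + 1), so t ≡ 8·2 = 16 ≡ 5 (mod 11).
    Then x = 64 + 117·5 = 649, valid modulo lcm(117, 11) = 1287: x ≡ 649 (mod 1287).
Verify: 649 mod 13 = 12 ✓, 649 mod 9 = 1 ✓, 649 mod 11 = 0 ✓.

x ≡ 649 (mod 1287).


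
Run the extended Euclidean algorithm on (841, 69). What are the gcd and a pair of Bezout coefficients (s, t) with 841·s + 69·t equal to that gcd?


Euclidean algorithm on (841, 69) — divide until remainder is 0:
  841 = 12 · 69 + 13
  69 = 5 · 13 + 4
  13 = 3 · 4 + 1
  4 = 4 · 1 + 0
gcd(841, 69) = 1.
Track Bezout coefficients alongside the remainders: start with r₀ = 841 = a·1 + b·0 (s = 1, t = 0) and r₁ = 69 = a·0 + b·1 (s = 0, t = 1); each new remainder r_{k+1} = r_{k-1} − q_k·r_k inherits s_{k+1} = s_{k-1} − q_k·s_k, t_{k+1} = t_{k-1} − q_k·t_k, so r_k = a·s_k + b·t_k at every step:
  q = 12: r = 13, s = 1 − 12·0 = 1, t = 0 − 12·1 = -12  (check: 841·1 + 69·(-12) = 13)
  q = 5: r = 4, s = 0 − 5·1 = -5, t = 1 − 5·(-12) = 61  (check: 841·(-5) + 69·61 = 4)
  q = 3: r = 1, s = 1 − 3·(-5) = 16, t = -12 − 3·61 = -195  (check: 841·16 + 69·(-195) = 1)
The row with r = 1 (the gcd) gives the Bezout coefficients s = 16, t = -195.
Result: 841 · (16) + 69 · (-195) = 1.

gcd(841, 69) = 1; s = 16, t = -195 (check: 841·16 + 69·(-195) = 1).


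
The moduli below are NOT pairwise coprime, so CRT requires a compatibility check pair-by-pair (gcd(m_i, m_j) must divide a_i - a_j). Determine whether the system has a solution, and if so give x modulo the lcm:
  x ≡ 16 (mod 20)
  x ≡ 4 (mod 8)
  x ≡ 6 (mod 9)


Moduli 20, 8, 9 are not pairwise coprime, so CRT works modulo lcm(m_i) when all pairwise compatibility conditions hold.
Pairwise compatibility: gcd(m_i, m_j) must divide a_i - a_j for every pair.
Merge one congruence at a time:
  Start: x ≡ 16 (mod 20).
  Combine with x ≡ 4 (mod 8): gcd(20, 8) = 4; 4 - 16 = -12, which IS divisible by 4, so compatible.
    Write x = 16 + 20·t and substitute into x ≡ 4 (mod 8): 20·t ≡ 4 − 16 = -12 (mod 8).
    Divide the congruence (and modulus) by g = 4: 5·t ≡ -3 (mod 2).
    Reduce coefficients mod 2: 1·t ≡ 1 (mod 2).
    So t ≡ 1 (mod 2).
    Then x = 16 + 20·1 = 36, valid modulo lcm(20, 8) = 40: x ≡ 36 (mod 40).
  Combine with x ≡ 6 (mod 9): gcd(40, 9) = 1; 6 - 36 = -30, which IS divisible by 1, so compatible.
    Write x = 36 + 40·t and substitute into x ≡ 6 (mod 9): 40·t ≡ 6 − 36 = -30 (mod 9).
    Reduce coefficients mod 9: 4·t ≡ 6 (mod 9).
    The inverse of 4 mod 9 is 7 (since 4·7 = 28 = 3·9 + 1), so t ≡ 7·6 = 42 ≡ 6 (mod 9).
    Then x = 36 + 40·6 = 276, valid modulo lcm(40, 9) = 360: x ≡ 276 (mod 360).
Verify: 276 mod 20 = 16, 276 mod 8 = 4, 276 mod 9 = 6.

x ≡ 276 (mod 360).


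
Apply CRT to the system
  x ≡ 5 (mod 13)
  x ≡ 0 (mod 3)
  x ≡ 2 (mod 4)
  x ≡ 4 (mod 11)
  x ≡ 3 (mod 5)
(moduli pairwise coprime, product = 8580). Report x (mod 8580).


Product of moduli M = 13 · 3 · 4 · 11 · 5 = 8580.
Merge one congruence at a time:
  Start: x ≡ 5 (mod 13).
  Combine with x ≡ 0 (mod 3); new modulus lcm = 39.
    Write x = 5 + 13·t and substitute into x ≡ 0 (mod 3): 13·t ≡ 0 − 5 = -5 (mod 3).
    Reduce coefficients mod 3: 1·t ≡ 1 (mod 3).
    So t ≡ 1 (mod 3).
    Then x = 5 + 13·1 = 18, valid modulo lcm(13, 3) = 39: x ≡ 18 (mod 39).
  Combine with x ≡ 2 (mod 4); new modulus lcm = 156.
    Write x = 18 + 39·t and substitute into x ≡ 2 (mod 4): 39·t ≡ 2 − 18 = -16 (mod 4).
    Reduce coefficients mod 4: 3·t ≡ 0 (mod 4).
    The inverse of 3 mod 4 is 3 (since 3·3 = 9 = 2·4 + 1), so t ≡ 3·0 = 0 ≡ 0 (mod 4).
    Then x = 18 + 39·0 = 18, valid modulo lcm(39, 4) = 156: x ≡ 18 (mod 156).
  Combine with x ≡ 4 (mod 11); new modulus lcm = 1716.
    Write x = 18 + 156·t and substitute into x ≡ 4 (mod 11): 156·t ≡ 4 − 18 = -14 (mod 11).
    Reduce coefficients mod 11: 2·t ≡ 8 (mod 11).
    The inverse of 2 mod 11 is 6 (since 2·6 = 12 = 1·11 + 1), so t ≡ 6·8 = 48 ≡ 4 (mod 11).
    Then x = 18 + 156·4 = 642, valid modulo lcm(156, 11) = 1716: x ≡ 642 (mod 1716).
  Combine with x ≡ 3 (mod 5); new modulus lcm = 8580.
    Write x = 642 + 1716·t and substitute into x ≡ 3 (mod 5): 1716·t ≡ 3 − 642 = -639 (mod 5).
    Reduce coefficients mod 5: 1·t ≡ 1 (mod 5).
    So t ≡ 1 (mod 5).
    Then x = 642 + 1716·1 = 2358, valid modulo lcm(1716, 5) = 8580: x ≡ 2358 (mod 8580).
Verify against each original: 2358 mod 13 = 5, 2358 mod 3 = 0, 2358 mod 4 = 2, 2358 mod 11 = 4, 2358 mod 5 = 3.

x ≡ 2358 (mod 8580).


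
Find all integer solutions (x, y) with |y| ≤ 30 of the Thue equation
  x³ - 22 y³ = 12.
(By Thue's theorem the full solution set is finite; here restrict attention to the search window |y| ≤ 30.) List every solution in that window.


The equation is x³ - 22y³ = 12. For fixed y, x³ = 22·y³ + 12, so a solution requires the RHS to be a perfect cube.
Strategy: iterate y from -30 to 30, compute RHS = 22·y³ + 12, and check whether it is a (positive or negative) perfect cube.
Check small values of y:
  y = 0: RHS = 12 is not a perfect cube.
  y = 1: RHS = 34 is not a perfect cube.
  y = -1: RHS = -10 is not a perfect cube.
  y = 2: RHS = 188 is not a perfect cube.
  y = -2: RHS = -164 is not a perfect cube.
  y = 3: RHS = 606 is not a perfect cube.
  y = -3: RHS = -582 is not a perfect cube.
Continuing the search up to |y| = 30 finds no solutions either.
No (x, y) in the scanned range satisfies the equation.

No integer solutions with |y| ≤ 30.


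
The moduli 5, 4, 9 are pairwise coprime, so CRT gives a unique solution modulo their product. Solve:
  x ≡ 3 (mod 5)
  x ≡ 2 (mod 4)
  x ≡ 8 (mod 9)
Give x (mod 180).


Moduli 5, 4, 9 are pairwise coprime; by CRT there is a unique solution modulo M = 5 · 4 · 9 = 180.
Solve pairwise, accumulating the modulus:
  Start with x ≡ 3 (mod 5).
  Combine with x ≡ 2 (mod 4): since gcd(5, 4) = 1, we get a unique residue mod 20.
    Write x = 3 + 5·t and substitute into x ≡ 2 (mod 4): 5·t ≡ 2 − 3 = -1 (mod 4).
    Reduce coefficients mod 4: 1·t ≡ 3 (mod 4).
    So t ≡ 3 (mod 4).
    Then x = 3 + 5·3 = 18, valid modulo lcm(5, 4) = 20: x ≡ 18 (mod 20).
  Combine with x ≡ 8 (mod 9): since gcd(20, 9) = 1, we get a unique residue mod 180.
    Write x = 18 + 20·t and substitute into x ≡ 8 (mod 9): 20·t ≡ 8 − 18 = -10 (mod 9).
    Reduce coefficients mod 9: 2·t ≡ 8 (mod 9).
    The inverse of 2 mod 9 is 5 (since 2·5 = 10 = 1·9 + 1), so t ≡ 5·8 = 40 ≡ 4 (mod 9).
    Then x = 18 + 20·4 = 98, valid modulo lcm(20, 9) = 180: x ≡ 98 (mod 180).
Verify: 98 mod 5 = 3 ✓, 98 mod 4 = 2 ✓, 98 mod 9 = 8 ✓.

x ≡ 98 (mod 180).


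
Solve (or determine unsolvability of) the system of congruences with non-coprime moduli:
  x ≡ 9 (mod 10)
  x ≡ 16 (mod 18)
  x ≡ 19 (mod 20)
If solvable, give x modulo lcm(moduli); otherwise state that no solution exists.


Moduli 10, 18, 20 are not pairwise coprime, so CRT works modulo lcm(m_i) when all pairwise compatibility conditions hold.
Pairwise compatibility: gcd(m_i, m_j) must divide a_i - a_j for every pair.
Merge one congruence at a time:
  Start: x ≡ 9 (mod 10).
  Combine with x ≡ 16 (mod 18): gcd(10, 18) = 2, and 16 - 9 = 7 is NOT divisible by 2.
    ⇒ system is inconsistent (no integer solution).

No solution (the system is inconsistent).


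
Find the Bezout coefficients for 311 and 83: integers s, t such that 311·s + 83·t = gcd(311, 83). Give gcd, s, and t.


Euclidean algorithm on (311, 83) — divide until remainder is 0:
  311 = 3 · 83 + 62
  83 = 1 · 62 + 21
  62 = 2 · 21 + 20
  21 = 1 · 20 + 1
  20 = 20 · 1 + 0
gcd(311, 83) = 1.
Track Bezout coefficients alongside the remainders: start with r₀ = 311 = a·1 + b·0 (s = 1, t = 0) and r₁ = 83 = a·0 + b·1 (s = 0, t = 1); each new remainder r_{k+1} = r_{k-1} − q_k·r_k inherits s_{k+1} = s_{k-1} − q_k·s_k, t_{k+1} = t_{k-1} − q_k·t_k, so r_k = a·s_k + b·t_k at every step:
  q = 3: r = 62, s = 1 − 3·0 = 1, t = 0 − 3·1 = -3  (check: 311·1 + 83·(-3) = 62)
  q = 1: r = 21, s = 0 − 1·1 = -1, t = 1 − 1·(-3) = 4  (check: 311·(-1) + 83·4 = 21)
  q = 2: r = 20, s = 1 − 2·(-1) = 3, t = -3 − 2·4 = -11  (check: 311·3 + 83·(-11) = 20)
  q = 1: r = 1, s = -1 − 1·3 = -4, t = 4 − 1·(-11) = 15  (check: 311·(-4) + 83·15 = 1)
The row with r = 1 (the gcd) gives the Bezout coefficients s = -4, t = 15.
Result: 311 · (-4) + 83 · (15) = 1.

gcd(311, 83) = 1; s = -4, t = 15 (check: 311·(-4) + 83·15 = 1).


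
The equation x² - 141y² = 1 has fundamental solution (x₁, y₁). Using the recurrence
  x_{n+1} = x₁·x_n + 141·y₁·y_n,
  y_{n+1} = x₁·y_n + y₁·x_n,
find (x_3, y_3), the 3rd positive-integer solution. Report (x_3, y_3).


Step 1: Find the fundamental solution (x₁, y₁) of x² - 141y² = 1.
  Expand √141 as a continued fraction. a₀ = ⌊√141⌋ = 11; iterate m_{k+1} = d_k·a_k − m_k, d_{k+1} = (141 − m_{k+1}²)/d_k, a_{k+1} = ⌊(a₀ + m_{k+1})/d_{k+1}⌋ (starting m₀ = 0, d₀ = 1), with convergents p_k = a_k·p_{k-1} + p_{k-2}, q_k = a_k·q_{k-1} + q_{k-2} (p₋₁ = 1, q₋₁ = 0):
  k = 0: a₀ = 11; p₀/q₀ = 11/1; p₀² − 141·q₀² = 121 − 141 = -20.
  k = 1: m = 11, d = 20, a = ⌊(11 + 11)/20⌋ = 1; p/q = (1·11 + 1)/(1·1 + 0) = 12/1; p² − 141·q² = 144 − 141 = 3.
  k = 2: m = 9, d = 3, a = ⌊(11 + 9)/3⌋ = 6; p/q = (6·12 + 11)/(6·1 + 1) = 83/7; p² − 141·q² = 6889 − 6909 = -20.
  k = 3: m = 9, d = 20, a = ⌊(11 + 9)/20⌋ = 1; p/q = (1·83 + 12)/(1·7 + 1) = 95/8; p² − 141·q² = 9025 − 9024 = 1.
  The first convergent with p² − 141·q² = 1 gives the fundamental solution (x₁, y₁) = (95, 8).
Step 2: Apply the recurrence (x_{n+1}, y_{n+1}) = (x₁x_n + 141y₁y_n, x₁y_n + y₁x_n) repeatedly.
  From (x_1, y_1) = (95, 8): x_2 = 95·95 + 141·8·8 = 18049; y_2 = 95·8 + 8·95 = 1520.
  From (x_2, y_2) = (18049, 1520): x_3 = 95·18049 + 141·8·1520 = 3429215; y_3 = 95·1520 + 8·18049 = 288792.
Step 3: Verify x_3² - 141·y_3² = 11759515516225 - 11759515516224 = 1 (should be 1). ✓

(x_1, y_1) = (95, 8); (x_3, y_3) = (3429215, 288792).


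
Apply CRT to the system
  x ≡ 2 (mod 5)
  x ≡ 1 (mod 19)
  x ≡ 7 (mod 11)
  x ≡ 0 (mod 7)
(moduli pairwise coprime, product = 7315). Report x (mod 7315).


Product of moduli M = 5 · 19 · 11 · 7 = 7315.
Merge one congruence at a time:
  Start: x ≡ 2 (mod 5).
  Combine with x ≡ 1 (mod 19); new modulus lcm = 95.
    Write x = 2 + 5·t and substitute into x ≡ 1 (mod 19): 5·t ≡ 1 − 2 = -1 (mod 19).
    Reduce coefficients mod 19: 5·t ≡ 18 (mod 19).
    The inverse of 5 mod 19 is 4 (since 5·4 = 20 = 1·19 + 1), so t ≡ 4·18 = 72 ≡ 15 (mod 19).
    Then x = 2 + 5·15 = 77, valid modulo lcm(5, 19) = 95: x ≡ 77 (mod 95).
  Combine with x ≡ 7 (mod 11); new modulus lcm = 1045.
    Write x = 77 + 95·t and substitute into x ≡ 7 (mod 11): 95·t ≡ 7 − 77 = -70 (mod 11).
    Reduce coefficients mod 11: 7·t ≡ 7 (mod 11).
    The inverse of 7 mod 11 is 8 (since 7·8 = 56 = 5·11 + 1), so t ≡ 8·7 = 56 ≡ 1 (mod 11).
    Then x = 77 + 95·1 = 172, valid modulo lcm(95, 11) = 1045: x ≡ 172 (mod 1045).
  Combine with x ≡ 0 (mod 7); new modulus lcm = 7315.
    Write x = 172 + 1045·t and substitute into x ≡ 0 (mod 7): 1045·t ≡ 0 − 172 = -172 (mod 7).
    Reduce coefficients mod 7: 2·t ≡ 3 (mod 7).
    The inverse of 2 mod 7 is 4 (since 2·4 = 8 = 1·7 + 1), so t ≡ 4·3 = 12 ≡ 5 (mod 7).
    Then x = 172 + 1045·5 = 5397, valid modulo lcm(1045, 7) = 7315: x ≡ 5397 (mod 7315).
Verify against each original: 5397 mod 5 = 2, 5397 mod 19 = 1, 5397 mod 11 = 7, 5397 mod 7 = 0.

x ≡ 5397 (mod 7315).


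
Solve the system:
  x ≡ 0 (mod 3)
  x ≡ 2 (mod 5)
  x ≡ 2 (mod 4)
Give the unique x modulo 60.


Moduli 3, 5, 4 are pairwise coprime; by CRT there is a unique solution modulo M = 3 · 5 · 4 = 60.
Solve pairwise, accumulating the modulus:
  Start with x ≡ 0 (mod 3).
  Combine with x ≡ 2 (mod 5): since gcd(3, 5) = 1, we get a unique residue mod 15.
    Write x = 0 + 3·t and substitute into x ≡ 2 (mod 5): 3·t ≡ 2 − 0 = 2 (mod 5).
    The inverse of 3 mod 5 is 2 (since 3·2 = 6 = 1·5 + 1), so t ≡ 2·2 = 4 ≡ 4 (mod 5).
    Then x = 0 + 3·4 = 12, valid modulo lcm(3, 5) = 15: x ≡ 12 (mod 15).
  Combine with x ≡ 2 (mod 4): since gcd(15, 4) = 1, we get a unique residue mod 60.
    Write x = 12 + 15·t and substitute into x ≡ 2 (mod 4): 15·t ≡ 2 − 12 = -10 (mod 4).
    Reduce coefficients mod 4: 3·t ≡ 2 (mod 4).
    The inverse of 3 mod 4 is 3 (since 3·3 = 9 = 2·4 + 1), so t ≡ 3·2 = 6 ≡ 2 (mod 4).
    Then x = 12 + 15·2 = 42, valid modulo lcm(15, 4) = 60: x ≡ 42 (mod 60).
Verify: 42 mod 3 = 0 ✓, 42 mod 5 = 2 ✓, 42 mod 4 = 2 ✓.

x ≡ 42 (mod 60).


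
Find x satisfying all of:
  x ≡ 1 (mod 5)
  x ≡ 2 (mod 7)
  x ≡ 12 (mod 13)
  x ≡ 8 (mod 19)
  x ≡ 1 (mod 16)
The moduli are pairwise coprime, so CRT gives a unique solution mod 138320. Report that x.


Product of moduli M = 5 · 7 · 13 · 19 · 16 = 138320.
Merge one congruence at a time:
  Start: x ≡ 1 (mod 5).
  Combine with x ≡ 2 (mod 7); new modulus lcm = 35.
    Write x = 1 + 5·t and substitute into x ≡ 2 (mod 7): 5·t ≡ 2 − 1 = 1 (mod 7).
    The inverse of 5 mod 7 is 3 (since 5·3 = 15 = 2·7 + 1), so t ≡ 3·1 = 3 ≡ 3 (mod 7).
    Then x = 1 + 5·3 = 16, valid modulo lcm(5, 7) = 35: x ≡ 16 (mod 35).
  Combine with x ≡ 12 (mod 13); new modulus lcm = 455.
    Write x = 16 + 35·t and substitute into x ≡ 12 (mod 13): 35·t ≡ 12 − 16 = -4 (mod 13).
    Reduce coefficients mod 13: 9·t ≡ 9 (mod 13).
    The inverse of 9 mod 13 is 3 (since 9·3 = 27 = 2·13 + 1), so t ≡ 3·9 = 27 ≡ 1 (mod 13).
    Then x = 16 + 35·1 = 51, valid modulo lcm(35, 13) = 455: x ≡ 51 (mod 455).
  Combine with x ≡ 8 (mod 19); new modulus lcm = 8645.
    Write x = 51 + 455·t and substitute into x ≡ 8 (mod 19): 455·t ≡ 8 − 51 = -43 (mod 19).
    Reduce coefficients mod 19: 18·t ≡ 14 (mod 19).
    The inverse of 18 mod 19 is 18 (since 18·18 = 324 = 17·19 + 1), so t ≡ 18·14 = 252 ≡ 5 (mod 19).
    Then x = 51 + 455·5 = 2326, valid modulo lcm(455, 19) = 8645: x ≡ 2326 (mod 8645).
  Combine with x ≡ 1 (mod 16); new modulus lcm = 138320.
    Write x = 2326 + 8645·t and substitute into x ≡ 1 (mod 16): 8645·t ≡ 1 − 2326 = -2325 (mod 16).
    Reduce coefficients mod 16: 5·t ≡ 11 (mod 16).
    The inverse of 5 mod 16 is 13 (since 5·13 = 65 = 4·16 + 1), so t ≡ 13·11 = 143 ≡ 15 (mod 16).
    Then x = 2326 + 8645·15 = 132001, valid modulo lcm(8645, 16) = 138320: x ≡ 132001 (mod 138320).
Verify against each original: 132001 mod 5 = 1, 132001 mod 7 = 2, 132001 mod 13 = 12, 132001 mod 19 = 8, 132001 mod 16 = 1.

x ≡ 132001 (mod 138320).


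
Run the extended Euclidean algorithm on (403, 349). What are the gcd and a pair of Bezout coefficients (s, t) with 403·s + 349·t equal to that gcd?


Euclidean algorithm on (403, 349) — divide until remainder is 0:
  403 = 1 · 349 + 54
  349 = 6 · 54 + 25
  54 = 2 · 25 + 4
  25 = 6 · 4 + 1
  4 = 4 · 1 + 0
gcd(403, 349) = 1.
Track Bezout coefficients alongside the remainders: start with r₀ = 403 = a·1 + b·0 (s = 1, t = 0) and r₁ = 349 = a·0 + b·1 (s = 0, t = 1); each new remainder r_{k+1} = r_{k-1} − q_k·r_k inherits s_{k+1} = s_{k-1} − q_k·s_k, t_{k+1} = t_{k-1} − q_k·t_k, so r_k = a·s_k + b·t_k at every step:
  q = 1: r = 54, s = 1 − 1·0 = 1, t = 0 − 1·1 = -1  (check: 403·1 + 349·(-1) = 54)
  q = 6: r = 25, s = 0 − 6·1 = -6, t = 1 − 6·(-1) = 7  (check: 403·(-6) + 349·7 = 25)
  q = 2: r = 4, s = 1 − 2·(-6) = 13, t = -1 − 2·7 = -15  (check: 403·13 + 349·(-15) = 4)
  q = 6: r = 1, s = -6 − 6·13 = -84, t = 7 − 6·(-15) = 97  (check: 403·(-84) + 349·97 = 1)
The row with r = 1 (the gcd) gives the Bezout coefficients s = -84, t = 97.
Result: 403 · (-84) + 349 · (97) = 1.

gcd(403, 349) = 1; s = -84, t = 97 (check: 403·(-84) + 349·97 = 1).


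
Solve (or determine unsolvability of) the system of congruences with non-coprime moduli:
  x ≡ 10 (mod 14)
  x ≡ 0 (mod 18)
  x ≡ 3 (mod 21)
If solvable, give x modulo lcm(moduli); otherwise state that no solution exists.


Moduli 14, 18, 21 are not pairwise coprime, so CRT works modulo lcm(m_i) when all pairwise compatibility conditions hold.
Pairwise compatibility: gcd(m_i, m_j) must divide a_i - a_j for every pair.
Merge one congruence at a time:
  Start: x ≡ 10 (mod 14).
  Combine with x ≡ 0 (mod 18): gcd(14, 18) = 2; 0 - 10 = -10, which IS divisible by 2, so compatible.
    Write x = 10 + 14·t and substitute into x ≡ 0 (mod 18): 14·t ≡ 0 − 10 = -10 (mod 18).
    Divide the congruence (and modulus) by g = 2: 7·t ≡ -5 (mod 9).
    Reduce coefficients mod 9: 7·t ≡ 4 (mod 9).
    The inverse of 7 mod 9 is 4 (since 7·4 = 28 = 3·9 + 1), so t ≡ 4·4 = 16 ≡ 7 (mod 9).
    Then x = 10 + 14·7 = 108, valid modulo lcm(14, 18) = 126: x ≡ 108 (mod 126).
  Combine with x ≡ 3 (mod 21): gcd(126, 21) = 21; 3 - 108 = -105, which IS divisible by 21, so compatible.
    Write x = 108 + 126·t and substitute into x ≡ 3 (mod 21): 126·t ≡ 3 − 108 = -105 (mod 21).
    Divide the congruence (and modulus) by g = 21: 6·t ≡ -5 (mod 1).
    Modulo 1 every t works; take t = 0.
    Then x = 108 + 126·0 = 108, valid modulo lcm(126, 21) = 126: x ≡ 108 (mod 126).
Verify: 108 mod 14 = 10, 108 mod 18 = 0, 108 mod 21 = 3.

x ≡ 108 (mod 126).


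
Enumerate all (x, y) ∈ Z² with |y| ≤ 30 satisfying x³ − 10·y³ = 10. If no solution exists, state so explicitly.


The equation is x³ - 10y³ = 10. For fixed y, x³ = 10·y³ + 10, so a solution requires the RHS to be a perfect cube.
Strategy: iterate y from -30 to 30, compute RHS = 10·y³ + 10, and check whether it is a (positive or negative) perfect cube.
Check small values of y:
  y = 0: RHS = 10 is not a perfect cube.
  y = 1: RHS = 20 is not a perfect cube.
  y = -1: RHS = 0 = (0)³ ⇒ x = 0 works.
  y = 2: RHS = 90 is not a perfect cube.
  y = -2: RHS = -70 is not a perfect cube.
  y = 3: RHS = 280 is not a perfect cube.
  y = -3: RHS = -260 is not a perfect cube.
Continuing the search up to |y| = 30 finds no further solutions beyond those listed.
Collected solutions: (0, -1).

Solutions (with |y| ≤ 30): (0, -1).


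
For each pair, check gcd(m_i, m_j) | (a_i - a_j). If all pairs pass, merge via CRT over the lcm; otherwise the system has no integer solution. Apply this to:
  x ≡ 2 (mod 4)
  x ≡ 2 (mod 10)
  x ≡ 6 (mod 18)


Moduli 4, 10, 18 are not pairwise coprime, so CRT works modulo lcm(m_i) when all pairwise compatibility conditions hold.
Pairwise compatibility: gcd(m_i, m_j) must divide a_i - a_j for every pair.
Merge one congruence at a time:
  Start: x ≡ 2 (mod 4).
  Combine with x ≡ 2 (mod 10): gcd(4, 10) = 2; 2 - 2 = 0, which IS divisible by 2, so compatible.
    Write x = 2 + 4·t and substitute into x ≡ 2 (mod 10): 4·t ≡ 2 − 2 = 0 (mod 10).
    Divide the congruence (and modulus) by g = 2: 2·t ≡ 0 (mod 5).
    The inverse of 2 mod 5 is 3 (since 2·3 = 6 = 1·5 + 1), so t ≡ 3·0 = 0 ≡ 0 (mod 5).
    Then x = 2 + 4·0 = 2, valid modulo lcm(4, 10) = 20: x ≡ 2 (mod 20).
  Combine with x ≡ 6 (mod 18): gcd(20, 18) = 2; 6 - 2 = 4, which IS divisible by 2, so compatible.
    Write x = 2 + 20·t and substitute into x ≡ 6 (mod 18): 20·t ≡ 6 − 2 = 4 (mod 18).
    Divide the congruence (and modulus) by g = 2: 10·t ≡ 2 (mod 9).
    Reduce coefficients mod 9: 1·t ≡ 2 (mod 9).
    So t ≡ 2 (mod 9).
    Then x = 2 + 20·2 = 42, valid modulo lcm(20, 18) = 180: x ≡ 42 (mod 180).
Verify: 42 mod 4 = 2, 42 mod 10 = 2, 42 mod 18 = 6.

x ≡ 42 (mod 180).


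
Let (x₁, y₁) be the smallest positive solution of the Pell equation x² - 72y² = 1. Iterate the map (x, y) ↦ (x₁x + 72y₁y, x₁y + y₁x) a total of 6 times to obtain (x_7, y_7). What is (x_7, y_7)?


Step 1: Find the fundamental solution (x₁, y₁) of x² - 72y² = 1.
  Expand √72 as a continued fraction. a₀ = ⌊√72⌋ = 8; iterate m_{k+1} = d_k·a_k − m_k, d_{k+1} = (72 − m_{k+1}²)/d_k, a_{k+1} = ⌊(a₀ + m_{k+1})/d_{k+1}⌋ (starting m₀ = 0, d₀ = 1), with convergents p_k = a_k·p_{k-1} + p_{k-2}, q_k = a_k·q_{k-1} + q_{k-2} (p₋₁ = 1, q₋₁ = 0):
  k = 0: a₀ = 8; p₀/q₀ = 8/1; p₀² − 72·q₀² = 64 − 72 = -8.
  k = 1: m = 8, d = 8, a = ⌊(8 + 8)/8⌋ = 2; p/q = (2·8 + 1)/(2·1 + 0) = 17/2; p² − 72·q² = 289 − 288 = 1.
  The first convergent with p² − 72·q² = 1 gives the fundamental solution (x₁, y₁) = (17, 2).
Step 2: Apply the recurrence (x_{n+1}, y_{n+1}) = (x₁x_n + 72y₁y_n, x₁y_n + y₁x_n) repeatedly.
  From (x_1, y_1) = (17, 2): x_2 = 17·17 + 72·2·2 = 577; y_2 = 17·2 + 2·17 = 68.
  From (x_2, y_2) = (577, 68): x_3 = 17·577 + 72·2·68 = 19601; y_3 = 17·68 + 2·577 = 2310.
  From (x_3, y_3) = (19601, 2310): x_4 = 17·19601 + 72·2·2310 = 665857; y_4 = 17·2310 + 2·19601 = 78472.
  From (x_4, y_4) = (665857, 78472): x_5 = 17·665857 + 72·2·78472 = 22619537; y_5 = 17·78472 + 2·665857 = 2665738.
  From (x_5, y_5) = (22619537, 2665738): x_6 = 17·22619537 + 72·2·2665738 = 768398401; y_6 = 17·2665738 + 2·22619537 = 90556620.
  From (x_6, y_6) = (768398401, 90556620): x_7 = 17·768398401 + 72·2·90556620 = 26102926097; y_7 = 17·90556620 + 2·768398401 = 3076259342.
Step 3: Verify x_7² - 72·y_7² = 681362750825443653409 - 681362750825443653408 = 1 (should be 1). ✓

(x_1, y_1) = (17, 2); (x_7, y_7) = (26102926097, 3076259342).
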